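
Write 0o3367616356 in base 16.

0x1bdf1cee

Each octal digit is 3 bits: 3=011 3=011 6=110 7=111 6=110 1=001 6=110 3=011 5=101 6=110.
Group the bits into nibbles: 0001 1011 1101 1111 0001 1100 1110 1110 → 1bdf1cee.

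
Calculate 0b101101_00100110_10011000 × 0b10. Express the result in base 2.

0b10110100100110100110000

Multiply each base-2 digit by 2, carrying:
  0×2 = 0 → write 0
  0×2 = 0 → write 0
  0×2 = 0 → write 0
  1×2 = 2 → write 0 carry 1
  1×2+1 = 3 → write 1 carry 1
  0×2+1 = 1 → write 1
  0×2 = 0 → write 0
  1×2 = 2 → write 0 carry 1
  0×2+1 = 1 → write 1
  1×2 = 2 → write 0 carry 1
  1×2+1 = 3 → write 1 carry 1
  0×2+1 = 1 → write 1
  0×2 = 0 → write 0
  1×2 = 2 → write 0 carry 1
  0×2+1 = 1 → write 1
  0×2 = 0 → write 0
  1×2 = 2 → write 0 carry 1
  0×2+1 = 1 → write 1
  1×2 = 2 → write 0 carry 1
  1×2+1 = 3 → write 1 carry 1
  0×2+1 = 1 → write 1
  1×2 = 2 → write 0 carry 1
  remaining carry: 1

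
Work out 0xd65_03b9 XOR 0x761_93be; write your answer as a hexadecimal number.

0xa049007

XOR each hex digit independently (no carries):
  d^7=a, 6^6=0, 5^1=4, 0^9=9, 3^3=0, b^b=0, 9^e=7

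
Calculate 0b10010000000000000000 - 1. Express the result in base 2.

The trailing 16 digits are 0, so subtracting 1 borrows through: they become 1 and the next digit up decrements.

0b10001111111111111111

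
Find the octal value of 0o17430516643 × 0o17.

0o351161636215

Multiply each base-8 digit by 15, carrying:
  3×15 = 45 → write 5 carry 5
  4×15+5 = 65 → write 1 carry 8
  6×15+8 = 98 → write 2 carry 12
  6×15+12 = 102 → write 6 carry 12
  1×15+12 = 27 → write 3 carry 3
  5×15+3 = 78 → write 6 carry 9
  0×15+9 = 9 → write 1 carry 1
  3×15+1 = 46 → write 6 carry 5
  4×15+5 = 65 → write 1 carry 8
  7×15+8 = 113 → write 1 carry 14
  1×15+14 = 29 → write 5 carry 3
  remaining carry: 3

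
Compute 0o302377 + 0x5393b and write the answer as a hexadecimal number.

0x6be3a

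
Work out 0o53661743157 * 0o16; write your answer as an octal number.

0o1145673155022

Multiply each base-8 digit by 14, carrying:
  7×14 = 98 → write 2 carry 12
  5×14+12 = 82 → write 2 carry 10
  1×14+10 = 24 → write 0 carry 3
  3×14+3 = 45 → write 5 carry 5
  4×14+5 = 61 → write 5 carry 7
  7×14+7 = 105 → write 1 carry 13
  1×14+13 = 27 → write 3 carry 3
  6×14+3 = 87 → write 7 carry 10
  6×14+10 = 94 → write 6 carry 11
  3×14+11 = 53 → write 5 carry 6
  5×14+6 = 76 → write 4 carry 9
  remaining carry: 11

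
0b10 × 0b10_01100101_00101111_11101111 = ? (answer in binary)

0b100110010100101111111011110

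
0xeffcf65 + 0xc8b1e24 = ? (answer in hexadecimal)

Add column by column in base 16, right to left:
  5+4 = 9
  6+2 = 8
  f+e = d carry 1
  c+1+1 = e
  f+b = a carry 1
  f+8+1 = 8 carry 1
  e+c+1 = b carry 1
  final carry 1

0x1b8aed89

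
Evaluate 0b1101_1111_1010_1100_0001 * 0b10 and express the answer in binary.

Multiply each base-2 digit by 2, carrying:
  1×2 = 2 → write 0 carry 1
  0×2+1 = 1 → write 1
  0×2 = 0 → write 0
  0×2 = 0 → write 0
  0×2 = 0 → write 0
  0×2 = 0 → write 0
  1×2 = 2 → write 0 carry 1
  1×2+1 = 3 → write 1 carry 1
  0×2+1 = 1 → write 1
  1×2 = 2 → write 0 carry 1
  0×2+1 = 1 → write 1
  1×2 = 2 → write 0 carry 1
  1×2+1 = 3 → write 1 carry 1
  1×2+1 = 3 → write 1 carry 1
  1×2+1 = 3 → write 1 carry 1
  1×2+1 = 3 → write 1 carry 1
  1×2+1 = 3 → write 1 carry 1
  0×2+1 = 1 → write 1
  1×2 = 2 → write 0 carry 1
  1×2+1 = 3 → write 1 carry 1
  remaining carry: 1

0b110111111010110000010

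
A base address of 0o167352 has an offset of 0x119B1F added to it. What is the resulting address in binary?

0o167352 = 0b1110111011101010 in binary.
0x119B1F = 0b100011001101100011111 in binary.
Add column by column in base 2, right to left:
  0+1 = 1
  1+1 = 0 carry 1
  0+1+1 = 0 carry 1
  1+1+1 = 1 carry 1
  0+1+1 = 0 carry 1
  1+0+1 = 0 carry 1
  1+0+1 = 0 carry 1
  1+0+1 = 0 carry 1
  0+1+1 = 0 carry 1
  1+1+1 = 1 carry 1
  1+0+1 = 0 carry 1
  1+1+1 = 1 carry 1
  0+1+1 = 0 carry 1
  1+0+1 = 0 carry 1
  1+0+1 = 0 carry 1
  1+1+1 = 1 carry 1
  0+1+1 = 0 carry 1
  0+0+1 = 1
  0+0 = 0
  0+0 = 0
  0+1 = 1

0b100101000101000001001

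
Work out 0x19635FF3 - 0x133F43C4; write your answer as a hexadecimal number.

0x6241C2F

Subtract column by column in base 16:
  3-4 → F (borrow)
  F-C-1 → 2
  F-3 → C
  5-4 → 1
  3-F → 4 (borrow)
  6-3-1 → 2
  9-3 → 6
  1-1 → 0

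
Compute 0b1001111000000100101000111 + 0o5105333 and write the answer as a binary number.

0o5105333 = 0b101001000101011011011 in binary.
Add column by column in base 2, right to left:
  1+1 = 0 carry 1
  1+1+1 = 1 carry 1
  1+0+1 = 0 carry 1
  0+1+1 = 0 carry 1
  0+1+1 = 0 carry 1
  0+0+1 = 1
  1+1 = 0 carry 1
  0+1+1 = 0 carry 1
  1+0+1 = 0 carry 1
  0+1+1 = 0 carry 1
  0+0+1 = 1
  1+1 = 0 carry 1
  0+0+1 = 1
  0+0 = 0
  0+0 = 0
  0+1 = 1
  0+0 = 0
  0+0 = 0
  1+1 = 0 carry 1
  1+0+1 = 0 carry 1
  1+1+1 = 1 carry 1
  1+0+1 = 0 carry 1
  0+0+1 = 1
  0+0 = 0
  1+0 = 1

0b1010100001001010000100010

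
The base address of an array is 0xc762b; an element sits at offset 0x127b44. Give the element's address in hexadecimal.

Add column by column in base 16, right to left:
  b+4 = f
  2+4 = 6
  6+b = 1 carry 1
  7+7+1 = f
  c+2 = e
  0+1 = 1

0x1ef16f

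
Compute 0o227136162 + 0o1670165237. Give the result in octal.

0o2117323421

Add column by column in base 8, right to left:
  2+7 = 1 carry 1
  6+3+1 = 2 carry 1
  1+2+1 = 4
  6+5 = 3 carry 1
  3+6+1 = 2 carry 1
  1+1+1 = 3
  7+0 = 7
  2+7 = 1 carry 1
  2+6+1 = 1 carry 1
  0+1+1 = 2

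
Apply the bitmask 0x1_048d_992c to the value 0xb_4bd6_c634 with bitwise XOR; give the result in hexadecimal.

0xa4f5b5f18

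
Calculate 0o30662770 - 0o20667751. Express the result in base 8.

0o7773017

Subtract column by column in base 8:
  0-1 → 7 (borrow)
  7-5-1 → 1
  7-7 → 0
  2-7 → 3 (borrow)
  6-6-1 → 7 (borrow)
  6-6-1 → 7 (borrow)
  0-0-1 → 7 (borrow)
  3-2-1 → 0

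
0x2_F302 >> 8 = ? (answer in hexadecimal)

0x2F3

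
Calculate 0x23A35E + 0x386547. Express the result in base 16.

Add column by column in base 16, right to left:
  E+7 = 5 carry 1
  5+4+1 = A
  3+5 = 8
  A+6 = 0 carry 1
  3+8+1 = C
  2+3 = 5

0x5C08A5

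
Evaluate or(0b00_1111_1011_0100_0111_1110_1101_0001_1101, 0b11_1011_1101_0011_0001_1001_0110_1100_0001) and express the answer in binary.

0b1111111111011101111111111111011101

OR bit by bit (1 where either bit is 1):
  0011111011010001111110110100011101
| 1110111101001100011001011011000001
= 1111111111011101111111111111011101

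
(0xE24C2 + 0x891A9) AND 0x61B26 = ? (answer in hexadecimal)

Add column by column in base 16, right to left:
  2+9 = B
  C+A = 6 carry 1
  4+1+1 = 6
  2+9 = B
  E+8 = 6 carry 1
  final carry 1
Sum = 0x16B66B; now AND with 0x61B26:
  1&0=0, 6&6=6, B&1=1, 6&B=2, 6&2=2, B&6=2

0x61222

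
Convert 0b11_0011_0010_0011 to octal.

0o31443

Group the bits in threes: 011 001 100 100 011 → 31443.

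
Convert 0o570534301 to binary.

0b101111000101011100011000001

Each octal digit is 3 bits: 5=101 7=111 0=000 5=101 3=011 4=100 3=011 0=000 1=001.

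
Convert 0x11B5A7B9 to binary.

0b10001101101011010011110111001

Expand each hex digit to 4 bits: 1=0001 1=0001 B=1011 5=0101 A=1010 7=0111 B=1011 9=1001.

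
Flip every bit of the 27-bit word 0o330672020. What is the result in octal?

Each oct digit d becomes 7−d:
  3→4, 3→4, 0→7, 6→1, 7→0, 2→5, 0→7, 2→5, 0→7

0o447105757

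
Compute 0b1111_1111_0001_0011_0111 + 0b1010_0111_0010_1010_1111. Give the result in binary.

0b110100110001111100110

Add column by column in base 2, right to left:
  1+1 = 0 carry 1
  1+1+1 = 1 carry 1
  1+1+1 = 1 carry 1
  0+1+1 = 0 carry 1
  1+0+1 = 0 carry 1
  1+1+1 = 1 carry 1
  0+0+1 = 1
  0+1 = 1
  1+0 = 1
  0+1 = 1
  0+0 = 0
  0+0 = 0
  1+1 = 0 carry 1
  1+1+1 = 1 carry 1
  1+1+1 = 1 carry 1
  1+0+1 = 0 carry 1
  1+0+1 = 0 carry 1
  1+1+1 = 1 carry 1
  1+0+1 = 0 carry 1
  1+1+1 = 1 carry 1
  final carry 1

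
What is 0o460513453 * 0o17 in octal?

0o10731555605

Multiply each base-8 digit by 15, carrying:
  3×15 = 45 → write 5 carry 5
  5×15+5 = 80 → write 0 carry 10
  4×15+10 = 70 → write 6 carry 8
  3×15+8 = 53 → write 5 carry 6
  1×15+6 = 21 → write 5 carry 2
  5×15+2 = 77 → write 5 carry 9
  0×15+9 = 9 → write 1 carry 1
  6×15+1 = 91 → write 3 carry 11
  4×15+11 = 71 → write 7 carry 8
  remaining carry: 10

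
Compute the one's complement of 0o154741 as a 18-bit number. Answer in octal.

0o623036

Each oct digit d becomes 7−d:
  1→6, 5→2, 4→3, 7→0, 4→3, 1→6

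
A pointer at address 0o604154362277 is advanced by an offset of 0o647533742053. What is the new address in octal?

0o1453710324352

Add column by column in base 8, right to left:
  7+3 = 2 carry 1
  7+5+1 = 5 carry 1
  2+0+1 = 3
  2+2 = 4
  6+4 = 2 carry 1
  3+7+1 = 3 carry 1
  4+3+1 = 0 carry 1
  5+3+1 = 1 carry 1
  1+5+1 = 7
  4+7 = 3 carry 1
  0+4+1 = 5
  6+6 = 4 carry 1
  final carry 1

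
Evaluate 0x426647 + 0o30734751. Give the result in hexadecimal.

0o30734751 = 0x63B9E9 in hexadecimal.
Add column by column in base 16, right to left:
  7+9 = 0 carry 1
  4+E+1 = 3 carry 1
  6+9+1 = 0 carry 1
  6+B+1 = 2 carry 1
  2+3+1 = 6
  4+6 = A

0xA62030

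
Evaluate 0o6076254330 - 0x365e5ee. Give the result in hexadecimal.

0x2d9372ea

0o6076254330 = 0x30f958d8 in hexadecimal.
Subtract column by column in base 16:
  8-e → a (borrow)
  d-e-1 → e (borrow)
  8-5-1 → 2
  5-e → 7 (borrow)
  9-5-1 → 3
  f-6 → 9
  0-3 → d (borrow)
  3-0-1 → 2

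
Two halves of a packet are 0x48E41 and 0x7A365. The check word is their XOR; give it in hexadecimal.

0x32D24

XOR each hex digit independently (no carries):
  4^7=3, 8^A=2, E^3=D, 4^6=2, 1^5=4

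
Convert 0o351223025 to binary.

Each octal digit is 3 bits: 3=011 5=101 1=001 2=010 2=010 3=011 0=000 2=010 5=101.

0b11101001010010011000010101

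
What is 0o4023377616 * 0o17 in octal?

Multiply each base-8 digit by 15, carrying:
  6×15 = 90 → write 2 carry 11
  1×15+11 = 26 → write 2 carry 3
  6×15+3 = 93 → write 5 carry 11
  7×15+11 = 116 → write 4 carry 14
  7×15+14 = 119 → write 7 carry 14
  3×15+14 = 59 → write 3 carry 7
  3×15+7 = 52 → write 4 carry 6
  2×15+6 = 36 → write 4 carry 4
  0×15+4 = 4 → write 4
  4×15 = 60 → write 4 carry 7
  remaining carry: 7

0o74444374522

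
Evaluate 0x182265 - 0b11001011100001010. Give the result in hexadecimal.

0b11001011100001010 = 0x1970a in hexadecimal.
Subtract column by column in base 16:
  5-a → b (borrow)
  6-0-1 → 5
  2-7 → b (borrow)
  2-9-1 → 8 (borrow)
  8-1-1 → 6
  1-0 → 1

0x168b5b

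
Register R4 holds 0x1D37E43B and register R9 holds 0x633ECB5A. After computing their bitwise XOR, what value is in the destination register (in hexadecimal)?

0x7E092F61

XOR each hex digit independently (no carries):
  1^6=7, D^3=E, 3^3=0, 7^E=9, E^C=2, 4^B=F, 3^5=6, B^A=1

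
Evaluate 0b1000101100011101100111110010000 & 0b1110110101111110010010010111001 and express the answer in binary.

0b1000100100011100000010010010000

AND bit by bit (1 only where both bits are 1):
  1000101100011101100111110010000
& 1110110101111110010010010111001
= 1000100100011100000010010010000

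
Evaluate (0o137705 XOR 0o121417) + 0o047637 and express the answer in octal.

0o66151

First 0o137705 XOR 0o121417 = 0o016312.
Add column by column in base 8, right to left:
  2+7 = 1 carry 1
  1+3+1 = 5
  3+6 = 1 carry 1
  6+7+1 = 6 carry 1
  1+4+1 = 6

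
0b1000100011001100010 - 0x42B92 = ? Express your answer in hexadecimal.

0x1AD0

0b1000100011001100010 = 0x44662 in hexadecimal.
Subtract column by column in base 16:
  2-2 → 0
  6-9 → D (borrow)
  6-B-1 → A (borrow)
  4-2-1 → 1
  4-4 → 0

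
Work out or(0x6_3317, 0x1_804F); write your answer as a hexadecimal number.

OR each hex digit independently (no carries):
  6|1=7, 3|8=B, 3|0=3, 1|4=5, 7|F=F

0x7B35F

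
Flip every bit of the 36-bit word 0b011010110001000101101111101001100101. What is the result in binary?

0b100101001110111010010000010110011010

Invert each bit: 011010110001000101101111101001100101 → 100101001110111010010000010110011010.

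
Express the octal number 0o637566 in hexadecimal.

Each octal digit is 3 bits: 6=110 3=011 7=111 5=101 6=110 6=110.
Group the bits into nibbles: 0011 0011 1111 0111 0110 → 33F76.

0x33F76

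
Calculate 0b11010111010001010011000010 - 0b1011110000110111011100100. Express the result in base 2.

0b1111001001010010111011110

Subtract column by column in base 2:
  0-0 → 0
  1-0 → 1
  0-1 → 1 (borrow)
  0-0-1 → 1 (borrow)
  0-0-1 → 1 (borrow)
  0-1-1 → 0 (borrow)
  1-1-1 → 1 (borrow)
  1-1-1 → 1 (borrow)
  0-0-1 → 1 (borrow)
  0-1-1 → 0 (borrow)
  1-1-1 → 1 (borrow)
  0-1-1 → 0 (borrow)
  1-0-1 → 0
  0-1 → 1 (borrow)
  0-1-1 → 0 (borrow)
  0-0-1 → 1 (borrow)
  1-0-1 → 0
  0-0 → 0
  1-0 → 1
  1-1 → 0
  1-1 → 0
  0-1 → 1 (borrow)
  1-1-1 → 1 (borrow)
  0-0-1 → 1 (borrow)
  1-1-1 → 1 (borrow)
  1-0-1 → 0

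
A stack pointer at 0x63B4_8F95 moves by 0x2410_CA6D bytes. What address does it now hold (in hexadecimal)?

0x87C55A02

Add column by column in base 16, right to left:
  5+D = 2 carry 1
  9+6+1 = 0 carry 1
  F+A+1 = A carry 1
  8+C+1 = 5 carry 1
  4+0+1 = 5
  B+1 = C
  3+4 = 7
  6+2 = 8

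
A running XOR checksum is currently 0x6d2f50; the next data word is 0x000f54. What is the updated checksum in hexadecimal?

XOR each hex digit independently (no carries):
  6^0=6, d^0=d, 2^0=2, f^f=0, 5^5=0, 0^4=4

0x6d2004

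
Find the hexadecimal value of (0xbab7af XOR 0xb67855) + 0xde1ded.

First 0xbab7af XOR 0xb67855 = 0x0ccffa.
Add column by column in base 16, right to left:
  a+d = 7 carry 1
  f+e+1 = e carry 1
  f+d+1 = d carry 1
  c+1+1 = e
  c+e = a carry 1
  0+d+1 = e

0xeaede7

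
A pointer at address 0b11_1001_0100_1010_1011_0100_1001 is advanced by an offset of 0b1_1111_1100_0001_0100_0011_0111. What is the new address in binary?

0b101100100001011111110000000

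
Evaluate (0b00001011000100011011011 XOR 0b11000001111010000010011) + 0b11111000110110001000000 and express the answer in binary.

0b111000011110100100001000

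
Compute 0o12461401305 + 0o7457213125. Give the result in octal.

Add column by column in base 8, right to left:
  5+5 = 2 carry 1
  0+2+1 = 3
  3+1 = 4
  1+3 = 4
  0+1 = 1
  4+2 = 6
  1+7 = 0 carry 1
  6+5+1 = 4 carry 1
  4+4+1 = 1 carry 1
  2+7+1 = 2 carry 1
  1+0+1 = 2

0o22140614432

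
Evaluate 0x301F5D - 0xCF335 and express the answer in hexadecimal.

Subtract column by column in base 16:
  D-5 → 8
  5-3 → 2
  F-3 → C
  1-F → 2 (borrow)
  0-C-1 → 3 (borrow)
  3-0-1 → 2

0x232C28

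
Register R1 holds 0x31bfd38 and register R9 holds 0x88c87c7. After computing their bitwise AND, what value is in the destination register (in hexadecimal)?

AND each hex digit independently (no carries):
  3&8=0, 1&8=0, b&c=8, f&8=8, d&7=5, 3&c=0, 8&7=0

0x0088500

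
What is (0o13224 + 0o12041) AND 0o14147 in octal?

Add column by column in base 8, right to left:
  4+1 = 5
  2+4 = 6
  2+0 = 2
  3+2 = 5
  1+1 = 2
Sum = 0o25265; now AND with 0o14147:
  2&1=0, 5&4=4, 2&1=0, 6&4=4, 5&7=5

0o4045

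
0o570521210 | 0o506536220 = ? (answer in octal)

0o576537230

OR each oct digit independently (no carries):
  5|5=5, 7|0=7, 0|6=6, 5|5=5, 2|3=3, 1|6=7, 2|2=2, 1|2=3, 0|0=0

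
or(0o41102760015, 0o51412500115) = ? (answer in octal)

0o51512760115

OR each oct digit independently (no carries):
  4|5=5, 1|1=1, 1|4=5, 0|1=1, 2|2=2, 7|5=7, 6|0=6, 0|0=0, 0|1=1, 1|1=1, 5|5=5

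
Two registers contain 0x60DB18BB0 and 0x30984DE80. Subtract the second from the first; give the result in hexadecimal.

0x3042CAD30

Subtract column by column in base 16:
  0-0 → 0
  B-8 → 3
  B-E → D (borrow)
  8-D-1 → A (borrow)
  1-4-1 → C (borrow)
  B-8-1 → 2
  D-9 → 4
  0-0 → 0
  6-3 → 3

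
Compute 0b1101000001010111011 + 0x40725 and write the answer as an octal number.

0o2504740

0b1101000001010111011 = 0o1501273 in octal.
0x40725 = 0o1003445 in octal.
Add column by column in base 8, right to left:
  3+5 = 0 carry 1
  7+4+1 = 4 carry 1
  2+4+1 = 7
  1+3 = 4
  0+0 = 0
  5+0 = 5
  1+1 = 2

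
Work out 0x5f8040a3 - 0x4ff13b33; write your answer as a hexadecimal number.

Subtract column by column in base 16:
  3-3 → 0
  a-3 → 7
  0-b → 5 (borrow)
  4-3-1 → 0
  0-1 → f (borrow)
  8-f-1 → 8 (borrow)
  f-f-1 → f (borrow)
  5-4-1 → 0

0xf8f0570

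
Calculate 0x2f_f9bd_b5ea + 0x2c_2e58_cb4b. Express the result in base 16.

0x5c28168135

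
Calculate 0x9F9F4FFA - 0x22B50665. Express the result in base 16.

Subtract column by column in base 16:
  A-5 → 5
  F-6 → 9
  F-6 → 9
  4-0 → 4
  F-5 → A
  9-B → E (borrow)
  F-2-1 → C
  9-2 → 7

0x7CEA4995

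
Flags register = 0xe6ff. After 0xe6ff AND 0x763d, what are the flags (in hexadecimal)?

AND each hex digit independently (no carries):
  e&7=6, 6&6=6, f&3=3, f&d=d

0x663d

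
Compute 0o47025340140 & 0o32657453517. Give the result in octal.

AND each oct digit independently (no carries):
  4&3=0, 7&2=2, 0&6=0, 2&5=0, 5&7=5, 3&4=0, 4&5=4, 0&3=0, 1&5=1, 4&1=0, 0&7=0

0o02005040100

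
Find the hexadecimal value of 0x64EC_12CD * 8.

0x327609668

Multiply each base-16 digit by 8, carrying:
  D×8 = 104 → write 8 carry 6
  C×8+6 = 102 → write 6 carry 6
  2×8+6 = 22 → write 6 carry 1
  1×8+1 = 9 → write 9
  C×8 = 96 → write 0 carry 6
  E×8+6 = 118 → write 6 carry 7
  4×8+7 = 39 → write 7 carry 2
  6×8+2 = 50 → write 2 carry 3
  remaining carry: 3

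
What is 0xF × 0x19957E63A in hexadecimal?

0x17FC267D66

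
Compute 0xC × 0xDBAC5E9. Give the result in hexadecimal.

Multiply each base-16 digit by 12, carrying:
  9×12 = 108 → write C carry 6
  E×12+6 = 174 → write E carry 10
  5×12+10 = 70 → write 6 carry 4
  C×12+4 = 148 → write 4 carry 9
  A×12+9 = 129 → write 1 carry 8
  B×12+8 = 140 → write C carry 8
  D×12+8 = 164 → write 4 carry 10
  remaining carry: A

0xA4C146EC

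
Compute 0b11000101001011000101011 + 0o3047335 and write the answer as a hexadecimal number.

0b11000101001011000101011 = 0x62962b in hexadecimal.
0o3047335 = 0xc4edd in hexadecimal.
Add column by column in base 16, right to left:
  b+d = 8 carry 1
  2+d+1 = 0 carry 1
  6+e+1 = 5 carry 1
  9+4+1 = e
  2+c = e
  6+0 = 6

0x6ee508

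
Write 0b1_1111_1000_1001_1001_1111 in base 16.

0x1F899F

Group the bits into nibbles: 0001 1111 1000 1001 1001 1111 → 1F899F.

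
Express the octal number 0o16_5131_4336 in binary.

0b1110101001011001100011011110

Each octal digit is 3 bits: 1=001 6=110 5=101 1=001 3=011 1=001 4=100 3=011 3=011 6=110.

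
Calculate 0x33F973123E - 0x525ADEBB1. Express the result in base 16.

0x2ED3C5268D

Subtract column by column in base 16:
  E-1 → D
  3-B → 8 (borrow)
  2-B-1 → 6 (borrow)
  1-E-1 → 2 (borrow)
  3-D-1 → 5 (borrow)
  7-A-1 → C (borrow)
  9-5-1 → 3
  F-2 → D
  3-5 → E (borrow)
  3-0-1 → 2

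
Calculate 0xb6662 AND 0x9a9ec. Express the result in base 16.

0x92060

AND each hex digit independently (no carries):
  b&9=9, 6&a=2, 6&9=0, 6&e=6, 2&c=0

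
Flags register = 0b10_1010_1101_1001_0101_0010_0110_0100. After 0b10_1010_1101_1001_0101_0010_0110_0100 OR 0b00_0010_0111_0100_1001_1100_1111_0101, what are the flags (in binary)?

0b101010111111011101111011110101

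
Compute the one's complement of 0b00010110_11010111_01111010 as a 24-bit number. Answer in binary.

Invert each bit: 000101101101011101111010 → 111010010010100010000101.

0b111010010010100010000101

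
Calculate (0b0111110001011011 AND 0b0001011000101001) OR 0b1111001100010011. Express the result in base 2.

0b1111011100011011

0b0111110001011011 AND 0b0001011000101001 = 0b0001010000001001.
Then OR with 0b1111001100010011.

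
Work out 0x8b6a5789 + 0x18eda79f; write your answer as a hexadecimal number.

0xa457ff28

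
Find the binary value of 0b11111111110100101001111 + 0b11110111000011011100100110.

0b100010111000010000001110101

Add column by column in base 2, right to left:
  1+0 = 1
  1+1 = 0 carry 1
  1+1+1 = 1 carry 1
  1+0+1 = 0 carry 1
  0+0+1 = 1
  0+1 = 1
  1+0 = 1
  0+0 = 0
  1+1 = 0 carry 1
  0+1+1 = 0 carry 1
  0+1+1 = 0 carry 1
  1+0+1 = 0 carry 1
  0+1+1 = 0 carry 1
  1+1+1 = 1 carry 1
  1+0+1 = 0 carry 1
  1+0+1 = 0 carry 1
  1+0+1 = 0 carry 1
  1+0+1 = 0 carry 1
  1+1+1 = 1 carry 1
  1+1+1 = 1 carry 1
  1+1+1 = 1 carry 1
  1+0+1 = 0 carry 1
  1+1+1 = 1 carry 1
  0+1+1 = 0 carry 1
  0+1+1 = 0 carry 1
  0+1+1 = 0 carry 1
  final carry 1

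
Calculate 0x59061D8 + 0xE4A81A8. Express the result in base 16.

Add column by column in base 16, right to left:
  8+8 = 0 carry 1
  D+A+1 = 8 carry 1
  1+1+1 = 3
  6+8 = E
  0+A = A
  9+4 = D
  5+E = 3 carry 1
  final carry 1

0x13DAE380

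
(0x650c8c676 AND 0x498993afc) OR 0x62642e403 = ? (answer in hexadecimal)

0x650c8c676 AND 0x498993afc = 0x410880274.
Then OR with 0x62642e403.

0x636cae677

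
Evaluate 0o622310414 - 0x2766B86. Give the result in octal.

0o364622606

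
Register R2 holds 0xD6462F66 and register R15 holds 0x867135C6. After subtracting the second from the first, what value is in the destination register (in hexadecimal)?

Subtract column by column in base 16:
  6-6 → 0
  6-C → A (borrow)
  F-5-1 → 9
  2-3 → F (borrow)
  6-1-1 → 4
  4-7 → D (borrow)
  6-6-1 → F (borrow)
  D-8-1 → 4

0x4FD4F9A0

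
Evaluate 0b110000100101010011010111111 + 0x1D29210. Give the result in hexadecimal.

0x7E538CF

0b110000100101010011010111111 = 0x612A6BF in hexadecimal.
Add column by column in base 16, right to left:
  F+0 = F
  B+1 = C
  6+2 = 8
  A+9 = 3 carry 1
  2+2+1 = 5
  1+D = E
  6+1 = 7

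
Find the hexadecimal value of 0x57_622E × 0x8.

0x2BB1170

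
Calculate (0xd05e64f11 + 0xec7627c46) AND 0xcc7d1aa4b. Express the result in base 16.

0x8c5408a43

Add column by column in base 16, right to left:
  1+6 = 7
  1+4 = 5
  f+c = b carry 1
  4+7+1 = c
  6+2 = 8
  e+6 = 4 carry 1
  5+7+1 = d
  0+c = c
  d+e = b carry 1
  final carry 1
Sum = 0x1bcd48cb57; now AND with 0xcc7d1aa4b:
  1&0=0, b&c=8, c&c=c, d&7=5, 4&d=4, 8&1=0, c&a=8, b&a=a, 5&4=4, 7&b=3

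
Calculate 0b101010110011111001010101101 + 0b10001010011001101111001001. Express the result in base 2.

0b111100000111000111001110110

Add column by column in base 2, right to left:
  1+1 = 0 carry 1
  0+0+1 = 1
  1+0 = 1
  1+1 = 0 carry 1
  0+0+1 = 1
  1+0 = 1
  0+1 = 1
  1+1 = 0 carry 1
  0+1+1 = 0 carry 1
  1+1+1 = 1 carry 1
  0+0+1 = 1
  0+1 = 1
  1+1 = 0 carry 1
  1+0+1 = 0 carry 1
  1+0+1 = 0 carry 1
  1+1+1 = 1 carry 1
  1+1+1 = 1 carry 1
  0+0+1 = 1
  0+0 = 0
  1+1 = 0 carry 1
  1+0+1 = 0 carry 1
  0+1+1 = 0 carry 1
  1+0+1 = 0 carry 1
  0+0+1 = 1
  1+0 = 1
  0+1 = 1
  1+0 = 1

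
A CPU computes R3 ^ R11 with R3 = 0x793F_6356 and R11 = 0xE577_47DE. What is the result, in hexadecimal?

0x9C482488

XOR each hex digit independently (no carries):
  7^E=9, 9^5=C, 3^7=4, F^7=8, 6^4=2, 3^7=4, 5^D=8, 6^E=8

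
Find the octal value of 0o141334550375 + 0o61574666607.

0o223131437204

Add column by column in base 8, right to left:
  5+7 = 4 carry 1
  7+0+1 = 0 carry 1
  3+6+1 = 2 carry 1
  0+6+1 = 7
  5+6 = 3 carry 1
  5+6+1 = 4 carry 1
  4+4+1 = 1 carry 1
  3+7+1 = 3 carry 1
  3+5+1 = 1 carry 1
  1+1+1 = 3
  4+6 = 2 carry 1
  1+0+1 = 2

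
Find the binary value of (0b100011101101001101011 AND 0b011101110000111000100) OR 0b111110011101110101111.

0b111111111101111101111

0b100011101101001101011 AND 0b011101110000111000100 = 0b000001100000001000000.
Then OR with 0b111110011101110101111.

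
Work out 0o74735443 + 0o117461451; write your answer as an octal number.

0o214417114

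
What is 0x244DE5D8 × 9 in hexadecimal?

Multiply each base-16 digit by 9, carrying:
  8×9 = 72 → write 8 carry 4
  D×9+4 = 121 → write 9 carry 7
  5×9+7 = 52 → write 4 carry 3
  E×9+3 = 129 → write 1 carry 8
  D×9+8 = 125 → write D carry 7
  4×9+7 = 43 → write B carry 2
  4×9+2 = 38 → write 6 carry 2
  2×9+2 = 20 → write 4 carry 1
  remaining carry: 1

0x146BD1498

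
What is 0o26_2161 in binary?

0b10110010001110001

Each octal digit is 3 bits: 2=010 6=110 2=010 1=001 6=110 1=001.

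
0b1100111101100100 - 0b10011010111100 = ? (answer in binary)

0b1010100010101000

Subtract column by column in base 2:
  0-0 → 0
  0-0 → 0
  1-1 → 0
  0-1 → 1 (borrow)
  0-1-1 → 0 (borrow)
  1-1-1 → 1 (borrow)
  1-0-1 → 0
  0-1 → 1 (borrow)
  1-0-1 → 0
  1-1 → 0
  1-1 → 0
  1-0 → 1
  0-0 → 0
  0-1 → 1 (borrow)
  1-0-1 → 0
  1-0 → 1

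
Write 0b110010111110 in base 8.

Group the bits in threes: 110 010 111 110 → 6276.

0o6276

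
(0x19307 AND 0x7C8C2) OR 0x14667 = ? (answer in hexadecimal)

0x19307 AND 0x7C8C2 = 0x18002.
Then OR with 0x14667.

0x1C667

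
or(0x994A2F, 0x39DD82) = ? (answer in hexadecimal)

0xB9DFAF

OR each hex digit independently (no carries):
  9|3=B, 9|9=9, 4|D=D, A|D=F, 2|8=A, F|2=F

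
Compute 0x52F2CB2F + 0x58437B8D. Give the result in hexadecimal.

Add column by column in base 16, right to left:
  F+D = C carry 1
  2+8+1 = B
  B+B = 6 carry 1
  C+7+1 = 4 carry 1
  2+3+1 = 6
  F+4 = 3 carry 1
  2+8+1 = B
  5+5 = A

0xAB3646BC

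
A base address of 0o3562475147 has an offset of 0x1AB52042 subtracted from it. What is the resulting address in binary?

0b11000101010101101000100101

0o3562475147 = 0b11101110010100111101001100111 in binary.
0x1AB52042 = 0b11010101101010010000001000010 in binary.
Subtract column by column in base 2:
  1-0 → 1
  1-1 → 0
  1-0 → 1
  0-0 → 0
  0-0 → 0
  1-0 → 1
  1-1 → 0
  0-0 → 0
  0-0 → 0
  1-0 → 1
  0-0 → 0
  1-0 → 1
  1-0 → 1
  1-1 → 0
  1-0 → 1
  0-0 → 0
  0-1 → 1 (borrow)
  1-0-1 → 0
  0-1 → 1 (borrow)
  1-0-1 → 0
  0-1 → 1 (borrow)
  0-1-1 → 0 (borrow)
  1-0-1 → 0
  1-1 → 0
  1-0 → 1
  0-1 → 1 (borrow)
  1-0-1 → 0
  1-1 → 0
  1-1 → 0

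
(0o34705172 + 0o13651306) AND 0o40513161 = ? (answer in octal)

Add column by column in base 8, right to left:
  2+6 = 0 carry 1
  7+0+1 = 0 carry 1
  1+3+1 = 5
  5+1 = 6
  0+5 = 5
  7+6 = 5 carry 1
  4+3+1 = 0 carry 1
  3+1+1 = 5
Sum = 0o50556500; now AND with 0o40513161:
  5&4=4, 0&0=0, 5&5=5, 5&1=1, 6&3=2, 5&1=1, 0&6=0, 0&1=0

0o40512100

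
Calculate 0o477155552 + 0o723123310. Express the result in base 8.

0o1422301062

Add column by column in base 8, right to left:
  2+0 = 2
  5+1 = 6
  5+3 = 0 carry 1
  5+3+1 = 1 carry 1
  5+2+1 = 0 carry 1
  1+1+1 = 3
  7+3 = 2 carry 1
  7+2+1 = 2 carry 1
  4+7+1 = 4 carry 1
  final carry 1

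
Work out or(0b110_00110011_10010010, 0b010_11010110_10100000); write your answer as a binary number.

OR bit by bit (1 where either bit is 1):
  1100011001110010010
| 0101101011010100000
= 1101111011110110010

0b1101111011110110010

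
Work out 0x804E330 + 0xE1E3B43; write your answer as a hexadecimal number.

0x16231E73

Add column by column in base 16, right to left:
  0+3 = 3
  3+4 = 7
  3+B = E
  E+3 = 1 carry 1
  4+E+1 = 3 carry 1
  0+1+1 = 2
  8+E = 6 carry 1
  final carry 1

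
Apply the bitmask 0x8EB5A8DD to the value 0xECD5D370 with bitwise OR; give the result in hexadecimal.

0xEEF5FBFD

OR each hex digit independently (no carries):
  E|8=E, C|E=E, D|B=F, 5|5=5, D|A=F, 3|8=B, 7|D=F, 0|D=D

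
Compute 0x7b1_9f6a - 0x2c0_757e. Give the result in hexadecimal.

0x4f129ec

Subtract column by column in base 16:
  a-e → c (borrow)
  6-7-1 → e (borrow)
  f-5-1 → 9
  9-7 → 2
  1-0 → 1
  b-c → f (borrow)
  7-2-1 → 4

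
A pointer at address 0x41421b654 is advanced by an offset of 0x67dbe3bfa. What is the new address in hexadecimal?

Add column by column in base 16, right to left:
  4+a = e
  5+f = 4 carry 1
  6+b+1 = 2 carry 1
  b+3+1 = f
  1+e = f
  2+b = d
  4+d = 1 carry 1
  1+7+1 = 9
  4+6 = a

0xa91dff24e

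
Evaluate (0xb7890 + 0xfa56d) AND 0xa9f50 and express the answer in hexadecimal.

0xa1d50

Add column by column in base 16, right to left:
  0+d = d
  9+6 = f
  8+5 = d
  7+a = 1 carry 1
  b+f+1 = b carry 1
  final carry 1
Sum = 0x1b1dfd; now AND with 0xa9f50:
  1&0=0, b&a=a, 1&9=1, d&f=d, f&5=5, d&0=0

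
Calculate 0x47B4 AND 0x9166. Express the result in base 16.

AND each hex digit independently (no carries):
  4&9=0, 7&1=1, B&6=2, 4&6=4

0x0124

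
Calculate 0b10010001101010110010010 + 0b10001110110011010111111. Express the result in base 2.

0b100100000011110001010001

Add column by column in base 2, right to left:
  0+1 = 1
  1+1 = 0 carry 1
  0+1+1 = 0 carry 1
  0+1+1 = 0 carry 1
  1+1+1 = 1 carry 1
  0+1+1 = 0 carry 1
  0+0+1 = 1
  1+1 = 0 carry 1
  1+0+1 = 0 carry 1
  0+1+1 = 0 carry 1
  1+1+1 = 1 carry 1
  0+0+1 = 1
  1+0 = 1
  0+1 = 1
  1+1 = 0 carry 1
  1+0+1 = 0 carry 1
  0+1+1 = 0 carry 1
  0+1+1 = 0 carry 1
  0+1+1 = 0 carry 1
  1+0+1 = 0 carry 1
  0+0+1 = 1
  0+0 = 0
  1+1 = 0 carry 1
  final carry 1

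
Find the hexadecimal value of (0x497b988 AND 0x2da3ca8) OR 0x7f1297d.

0x7f339fd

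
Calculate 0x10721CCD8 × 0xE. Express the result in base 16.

0xE63D933D0

Multiply each base-16 digit by 14, carrying:
  8×14 = 112 → write 0 carry 7
  D×14+7 = 189 → write D carry 11
  C×14+11 = 179 → write 3 carry 11
  C×14+11 = 179 → write 3 carry 11
  1×14+11 = 25 → write 9 carry 1
  2×14+1 = 29 → write D carry 1
  7×14+1 = 99 → write 3 carry 6
  0×14+6 = 6 → write 6
  1×14 = 14 → write E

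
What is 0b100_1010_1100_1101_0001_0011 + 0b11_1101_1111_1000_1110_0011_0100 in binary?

Add column by column in base 2, right to left:
  1+0 = 1
  1+0 = 1
  0+1 = 1
  0+0 = 0
  1+1 = 0 carry 1
  0+1+1 = 0 carry 1
  0+0+1 = 1
  0+0 = 0
  1+0 = 1
  0+1 = 1
  1+1 = 0 carry 1
  1+1+1 = 1 carry 1
  0+0+1 = 1
  0+0 = 0
  1+0 = 1
  1+1 = 0 carry 1
  0+1+1 = 0 carry 1
  1+1+1 = 1 carry 1
  0+1+1 = 0 carry 1
  1+1+1 = 1 carry 1
  0+1+1 = 0 carry 1
  0+0+1 = 1
  1+1 = 0 carry 1
  0+1+1 = 0 carry 1
  0+1+1 = 0 carry 1
  0+1+1 = 0 carry 1
  final carry 1

0b100001010100101101101000111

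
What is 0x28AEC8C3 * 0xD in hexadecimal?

0x210E031E7

Multiply each base-16 digit by 13, carrying:
  3×13 = 39 → write 7 carry 2
  C×13+2 = 158 → write E carry 9
  8×13+9 = 113 → write 1 carry 7
  C×13+7 = 163 → write 3 carry 10
  E×13+10 = 192 → write 0 carry 12
  A×13+12 = 142 → write E carry 8
  8×13+8 = 112 → write 0 carry 7
  2×13+7 = 33 → write 1 carry 2
  remaining carry: 2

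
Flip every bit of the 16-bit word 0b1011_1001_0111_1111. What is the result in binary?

Invert each bit: 1011100101111111 → 0100011010000000.

0b0100011010000000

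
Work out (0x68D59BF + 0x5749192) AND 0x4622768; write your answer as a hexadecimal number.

0x4002340

Add column by column in base 16, right to left:
  F+2 = 1 carry 1
  B+9+1 = 5 carry 1
  9+1+1 = B
  5+9 = E
  D+4 = 1 carry 1
  8+7+1 = 0 carry 1
  6+5+1 = C
Sum = 0xC01EB51; now AND with 0x4622768:
  C&4=4, 0&6=0, 1&2=0, E&2=2, B&7=3, 5&6=4, 1&8=0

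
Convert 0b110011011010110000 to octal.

0o633260

Group the bits in threes: 110 011 011 010 110 000 → 633260.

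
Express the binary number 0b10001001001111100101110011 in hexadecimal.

0x224f973

Group the bits into nibbles: 0010 0010 0100 1111 1001 0111 0011 → 224f973.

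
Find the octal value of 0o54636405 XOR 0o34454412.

0o60262017

XOR each oct digit independently (no carries):
  5^3=6, 4^4=0, 6^4=2, 3^5=6, 6^4=2, 4^4=0, 0^1=1, 5^2=7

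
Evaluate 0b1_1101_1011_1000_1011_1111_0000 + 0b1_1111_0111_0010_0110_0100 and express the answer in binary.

0b1111110101111111001010100

Add column by column in base 2, right to left:
  0+0 = 0
  0+0 = 0
  0+1 = 1
  0+0 = 0
  1+0 = 1
  1+1 = 0 carry 1
  1+1+1 = 1 carry 1
  1+0+1 = 0 carry 1
  1+0+1 = 0 carry 1
  1+1+1 = 1 carry 1
  0+0+1 = 1
  1+0 = 1
  0+1 = 1
  0+1 = 1
  0+1 = 1
  1+0 = 1
  1+1 = 0 carry 1
  1+1+1 = 1 carry 1
  0+1+1 = 0 carry 1
  1+1+1 = 1 carry 1
  1+1+1 = 1 carry 1
  0+0+1 = 1
  1+0 = 1
  1+0 = 1
  1+0 = 1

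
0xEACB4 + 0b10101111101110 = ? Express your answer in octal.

0o3554242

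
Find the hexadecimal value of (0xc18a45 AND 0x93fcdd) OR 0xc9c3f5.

0xc9cbf5

0xc18a45 AND 0x93fcdd = 0x818845.
Then OR with 0xc9c3f5.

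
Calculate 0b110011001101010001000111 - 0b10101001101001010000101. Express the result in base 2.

0b11110000000000111000010

Subtract column by column in base 2:
  1-1 → 0
  1-0 → 1
  1-1 → 0
  0-0 → 0
  0-0 → 0
  0-0 → 0
  1-0 → 1
  0-1 → 1 (borrow)
  0-0-1 → 1 (borrow)
  0-1-1 → 0 (borrow)
  1-0-1 → 0
  0-0 → 0
  1-1 → 0
  0-0 → 0
  1-1 → 0
  1-1 → 0
  0-0 → 0
  0-0 → 0
  1-1 → 0
  1-0 → 1
  0-1 → 1 (borrow)
  0-0-1 → 1 (borrow)
  1-1-1 → 1 (borrow)
  1-0-1 → 0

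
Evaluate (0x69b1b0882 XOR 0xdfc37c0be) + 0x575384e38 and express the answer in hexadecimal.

0x10dc651674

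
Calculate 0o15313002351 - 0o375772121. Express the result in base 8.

0o14715010230

Subtract column by column in base 8:
  1-1 → 0
  5-2 → 3
  3-1 → 2
  2-2 → 0
  0-7 → 1 (borrow)
  0-7-1 → 0 (borrow)
  3-5-1 → 5 (borrow)
  1-7-1 → 1 (borrow)
  3-3-1 → 7 (borrow)
  5-0-1 → 4
  1-0 → 1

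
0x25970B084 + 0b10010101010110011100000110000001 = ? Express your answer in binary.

0x25970B084 = 0b1001011001011100001011000010000100 in binary.
Add column by column in base 2, right to left:
  0+1 = 1
  0+0 = 0
  1+0 = 1
  0+0 = 0
  0+0 = 0
  0+0 = 0
  0+0 = 0
  1+1 = 0 carry 1
  0+1+1 = 0 carry 1
  0+0+1 = 1
  0+0 = 0
  0+0 = 0
  1+0 = 1
  1+0 = 1
  0+1 = 1
  1+1 = 0 carry 1
  0+1+1 = 0 carry 1
  0+0+1 = 1
  0+0 = 0
  0+1 = 1
  1+1 = 0 carry 1
  1+0+1 = 0 carry 1
  1+1+1 = 1 carry 1
  0+0+1 = 1
  1+1 = 0 carry 1
  0+0+1 = 1
  0+1 = 1
  1+0 = 1
  1+1 = 0 carry 1
  0+0+1 = 1
  1+0 = 1
  0+1 = 1
  0+0 = 0
  1+0 = 1

0b1011101110110010100111001000000101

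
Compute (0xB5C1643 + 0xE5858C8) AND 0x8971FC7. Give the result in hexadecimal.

Add column by column in base 16, right to left:
  3+8 = B
  4+C = 0 carry 1
  6+8+1 = F
  1+5 = 6
  C+8 = 4 carry 1
  5+5+1 = B
  B+E = 9 carry 1
  final carry 1
Sum = 0x19B46F0B; now AND with 0x8971FC7:
  1&0=0, 9&8=8, B&9=9, 4&7=4, 6&1=0, F&F=F, 0&C=0, B&7=3

0x8940F03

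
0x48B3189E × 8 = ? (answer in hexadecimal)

Multiply each base-16 digit by 8, carrying:
  E×8 = 112 → write 0 carry 7
  9×8+7 = 79 → write F carry 4
  8×8+4 = 68 → write 4 carry 4
  1×8+4 = 12 → write C
  3×8 = 24 → write 8 carry 1
  B×8+1 = 89 → write 9 carry 5
  8×8+5 = 69 → write 5 carry 4
  4×8+4 = 36 → write 4 carry 2
  remaining carry: 2

0x24598C4F0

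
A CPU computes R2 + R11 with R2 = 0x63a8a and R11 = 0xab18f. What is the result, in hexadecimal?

0x10ec19

Add column by column in base 16, right to left:
  a+f = 9 carry 1
  8+8+1 = 1 carry 1
  a+1+1 = c
  3+b = e
  6+a = 0 carry 1
  final carry 1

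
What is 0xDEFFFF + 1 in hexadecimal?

0xDF0000

The trailing 4 digits are F (max in base 16), so adding 1 cascades: they roll to 0 and the next digit up increments.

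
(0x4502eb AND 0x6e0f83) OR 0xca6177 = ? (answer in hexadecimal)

0xce63f7

0x4502eb AND 0x6e0f83 = 0x440283.
Then OR with 0xca6177.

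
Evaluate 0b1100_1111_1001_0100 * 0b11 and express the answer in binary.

Multiply each base-2 digit by 3, carrying:
  0×3 = 0 → write 0
  0×3 = 0 → write 0
  1×3 = 3 → write 1 carry 1
  0×3+1 = 1 → write 1
  1×3 = 3 → write 1 carry 1
  0×3+1 = 1 → write 1
  0×3 = 0 → write 0
  1×3 = 3 → write 1 carry 1
  1×3+1 = 4 → write 0 carry 2
  1×3+2 = 5 → write 1 carry 2
  1×3+2 = 5 → write 1 carry 2
  1×3+2 = 5 → write 1 carry 2
  0×3+2 = 2 → write 0 carry 1
  0×3+1 = 1 → write 1
  1×3 = 3 → write 1 carry 1
  1×3+1 = 4 → write 0 carry 2
  remaining carry: 10

0b100110111010111100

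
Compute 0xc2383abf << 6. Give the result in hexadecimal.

0x308e0eafc0

6 bits is not a whole number of base-16 digits; in binary: 11000010001110000011101010111111 << 6 = 11000010001110000011101010111111000000.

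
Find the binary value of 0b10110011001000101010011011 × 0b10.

0b101100110010001010100110110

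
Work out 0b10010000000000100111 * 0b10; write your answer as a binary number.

Multiply each base-2 digit by 2, carrying:
  1×2 = 2 → write 0 carry 1
  1×2+1 = 3 → write 1 carry 1
  1×2+1 = 3 → write 1 carry 1
  0×2+1 = 1 → write 1
  0×2 = 0 → write 0
  1×2 = 2 → write 0 carry 1
  0×2+1 = 1 → write 1
  0×2 = 0 → write 0
  0×2 = 0 → write 0
  0×2 = 0 → write 0
  0×2 = 0 → write 0
  0×2 = 0 → write 0
  0×2 = 0 → write 0
  0×2 = 0 → write 0
  0×2 = 0 → write 0
  0×2 = 0 → write 0
  1×2 = 2 → write 0 carry 1
  0×2+1 = 1 → write 1
  0×2 = 0 → write 0
  1×2 = 2 → write 0 carry 1
  remaining carry: 1

0b100100000000001001110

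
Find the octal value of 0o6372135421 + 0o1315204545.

0o7707342166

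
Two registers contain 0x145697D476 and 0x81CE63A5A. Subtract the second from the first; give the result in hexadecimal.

0xC39B19A1C

Subtract column by column in base 16:
  6-A → C (borrow)
  7-5-1 → 1
  4-A → A (borrow)
  D-3-1 → 9
  7-6 → 1
  9-E → B (borrow)
  6-C-1 → 9 (borrow)
  5-1-1 → 3
  4-8 → C (borrow)
  1-0-1 → 0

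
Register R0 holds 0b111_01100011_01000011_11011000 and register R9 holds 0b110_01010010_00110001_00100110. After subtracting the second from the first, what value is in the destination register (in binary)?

0b1000100010001001010110010

Subtract column by column in base 2:
  0-0 → 0
  0-1 → 1 (borrow)
  0-1-1 → 0 (borrow)
  1-0-1 → 0
  1-0 → 1
  0-1 → 1 (borrow)
  1-0-1 → 0
  1-0 → 1
  1-1 → 0
  1-0 → 1
  0-0 → 0
  0-0 → 0
  0-1 → 1 (borrow)
  0-1-1 → 0 (borrow)
  1-0-1 → 0
  0-0 → 0
  1-0 → 1
  1-1 → 0
  0-0 → 0
  0-0 → 0
  0-1 → 1 (borrow)
  1-0-1 → 0
  1-1 → 0
  0-0 → 0
  1-0 → 1
  1-1 → 0
  1-1 → 0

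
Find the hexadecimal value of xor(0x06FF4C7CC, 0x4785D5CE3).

0x417A99B2F

XOR each hex digit independently (no carries):
  0^4=4, 6^7=1, F^8=7, F^5=A, 4^D=9, C^5=9, 7^C=B, C^E=2, C^3=F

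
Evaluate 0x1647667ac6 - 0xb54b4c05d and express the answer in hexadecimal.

0xaf2b1ba69

Subtract column by column in base 16:
  6-d → 9 (borrow)
  c-5-1 → 6
  a-0 → a
  7-c → b (borrow)
  6-4-1 → 1
  6-b → b (borrow)
  7-4-1 → 2
  4-5 → f (borrow)
  6-b-1 → a (borrow)
  1-0-1 → 0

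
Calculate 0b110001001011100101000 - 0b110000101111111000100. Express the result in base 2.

Subtract column by column in base 2:
  0-0 → 0
  0-0 → 0
  0-1 → 1 (borrow)
  1-0-1 → 0
  0-0 → 0
  1-0 → 1
  0-1 → 1 (borrow)
  0-1-1 → 0 (borrow)
  1-1-1 → 1 (borrow)
  1-1-1 → 1 (borrow)
  1-1-1 → 1 (borrow)
  0-1-1 → 0 (borrow)
  1-1-1 → 1 (borrow)
  0-0-1 → 1 (borrow)
  0-1-1 → 0 (borrow)
  1-0-1 → 0
  0-0 → 0
  0-0 → 0
  0-0 → 0
  1-1 → 0
  1-1 → 0

0b11011101100100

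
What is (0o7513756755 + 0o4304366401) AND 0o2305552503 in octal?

0o140102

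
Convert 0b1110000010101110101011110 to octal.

0o160256536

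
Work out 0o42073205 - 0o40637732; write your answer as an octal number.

Subtract column by column in base 8:
  5-2 → 3
  0-3 → 5 (borrow)
  2-7-1 → 2 (borrow)
  3-7-1 → 3 (borrow)
  7-3-1 → 3
  0-6 → 2 (borrow)
  2-0-1 → 1
  4-4 → 0

0o1233253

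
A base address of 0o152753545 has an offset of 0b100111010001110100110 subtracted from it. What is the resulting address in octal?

0o146031677

0b100111010001110100110 = 0o4721646 in octal.
Subtract column by column in base 8:
  5-6 → 7 (borrow)
  4-4-1 → 7 (borrow)
  5-6-1 → 6 (borrow)
  3-1-1 → 1
  5-2 → 3
  7-7 → 0
  2-4 → 6 (borrow)
  5-0-1 → 4
  1-0 → 1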